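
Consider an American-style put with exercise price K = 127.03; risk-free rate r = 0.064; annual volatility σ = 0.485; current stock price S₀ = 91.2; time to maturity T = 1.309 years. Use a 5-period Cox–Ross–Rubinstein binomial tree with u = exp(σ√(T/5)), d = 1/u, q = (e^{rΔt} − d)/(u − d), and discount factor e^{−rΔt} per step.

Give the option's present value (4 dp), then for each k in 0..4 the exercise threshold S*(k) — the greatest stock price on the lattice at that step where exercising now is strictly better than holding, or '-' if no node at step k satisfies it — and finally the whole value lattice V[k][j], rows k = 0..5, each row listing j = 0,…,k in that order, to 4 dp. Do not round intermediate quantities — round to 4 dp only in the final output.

Δt=0.26180, u=1.28166, d=0.78024, q=0.47197, disc=e^(-rΔt)=0.98338
k=5 terminal: V=max(K-S,0) → 100.6589 83.7113 55.8723 10.1425 0.0000 0.0000
k=4: j=0 S=33.7989 intr=93.2311 cont=91.1205 V=93.2311[EX]; j=1 S=55.5199 intr=71.5101 cont=69.3995 V=71.5101[EX]; j=2 S=91.2000 intr=35.8300 cont=33.7193 V=35.8300[EX]; j=3 S=149.8102 intr=0.0000 cont=5.2665 V=5.2665[hold]; j=4 S=246.0865 intr=0.0000 cont=0.0000 V=0.0000[hold]  S*(4)=91.2000
k=3: j=0 S=43.3187 intr=83.7113 cont=81.6006 V=83.7113[EX]; j=1 S=71.1577 intr=55.8723 cont=53.7617 V=55.8723[EX]; j=2 S=116.8875 intr=10.1425 cont=21.0492 V=21.0492[hold]; j=3 S=192.0059 intr=0.0000 cont=2.7347 V=2.7347[hold]  S*(3)=71.1577
k=2: j=0 S=55.5199 intr=71.5101 cont=69.3995 V=71.5101[EX]; j=1 S=91.2000 intr=35.8300 cont=38.7815 V=38.7815[hold]; j=2 S=149.8102 intr=0.0000 cont=12.1991 V=12.1991[hold]  S*(2)=55.5199
k=1: j=0 S=71.1577 intr=55.8723 cont=55.1315 V=55.8723[EX]; j=1 S=116.8875 intr=10.1425 cont=25.7994 V=25.7994[hold]  S*(1)=71.1577
k=0: j=0 S=91.2000 intr=35.8300 cont=40.9862 V=40.9862[hold]  S*(0)=-

price = 40.9862
boundary = - 71.1577 55.5199 71.1577 91.2000
tree:
40.9862
55.8723 25.7994
71.5101 38.7815 12.1991
83.7113 55.8723 21.0492 2.7347
93.2311 71.5101 35.8300 5.2665 0.0000
100.6589 83.7113 55.8723 10.1425 0.0000 0.0000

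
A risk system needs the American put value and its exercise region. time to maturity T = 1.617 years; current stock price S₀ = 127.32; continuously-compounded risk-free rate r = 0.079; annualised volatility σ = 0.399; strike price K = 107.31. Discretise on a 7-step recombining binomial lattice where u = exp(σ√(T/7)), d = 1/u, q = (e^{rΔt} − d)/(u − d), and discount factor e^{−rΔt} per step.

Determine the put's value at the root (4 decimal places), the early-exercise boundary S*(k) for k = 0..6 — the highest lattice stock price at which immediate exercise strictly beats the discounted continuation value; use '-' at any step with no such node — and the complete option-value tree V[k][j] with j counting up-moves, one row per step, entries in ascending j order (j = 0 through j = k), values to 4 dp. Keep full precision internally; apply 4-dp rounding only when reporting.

Δt=0.23100, u=1.21139, d=0.82550, q=0.49993, disc=e^(-rΔt)=0.98192
k=7 terminal: V=max(K-S,0) → 74.0512 58.5038 35.6885 2.2077 0.0000 0.0000 0.0000 0.0000
k=6: j=0 S=40.2894 intr=67.0206 cont=65.0801 V=67.0206[EX]; j=1 S=59.1234 intr=48.1866 cont=46.2461 V=48.1866[EX]; j=2 S=86.7617 intr=20.5483 cont=18.6078 V=20.5483[EX]; j=3 S=127.3200 intr=0.0000 cont=1.0840 V=1.0840[hold]; j=4 S=186.8380 intr=0.0000 cont=0.0000 V=0.0000[hold]; j=5 S=274.1788 intr=0.0000 cont=0.0000 V=0.0000[hold]; j=6 S=402.3486 intr=0.0000 cont=0.0000 V=0.0000[hold]  S*(6)=86.7617
k=5: j=0 S=48.8062 intr=58.5038 cont=56.5633 V=58.5038[EX]; j=1 S=71.6215 intr=35.6885 cont=33.7479 V=35.6885[EX]; j=2 S=105.1023 intr=2.2077 cont=10.6219 V=10.6219[hold]; j=3 S=154.2343 intr=0.0000 cont=0.5323 V=0.5323[hold]; j=4 S=226.3339 intr=0.0000 cont=0.0000 V=0.0000[hold]; j=5 S=332.1377 intr=0.0000 cont=0.0000 V=0.0000[hold]  S*(5)=71.6215
k=4: j=0 S=59.1234 intr=48.1866 cont=46.2461 V=48.1866[EX]; j=1 S=86.7617 intr=20.5483 cont=22.7382 V=22.7382[hold]; j=2 S=127.3200 intr=0.0000 cont=5.4770 V=5.4770[hold]; j=3 S=186.8380 intr=0.0000 cont=0.2614 V=0.2614[hold]; j=4 S=274.1788 intr=0.0000 cont=0.0000 V=0.0000[hold]  S*(4)=59.1234
k=3: j=0 S=71.6215 intr=35.6885 cont=34.8229 V=35.6885[EX]; j=1 S=105.1023 intr=2.2077 cont=13.8537 V=13.8537[hold]; j=2 S=154.2343 intr=0.0000 cont=2.8177 V=2.8177[hold]; j=3 S=226.3339 intr=0.0000 cont=0.1283 V=0.1283[hold]  S*(3)=71.6215
k=2: j=0 S=86.7617 intr=20.5483 cont=24.3247 V=24.3247[hold]; j=1 S=127.3200 intr=0.0000 cont=8.1857 V=8.1857[hold]; j=2 S=186.8380 intr=0.0000 cont=1.4465 V=1.4465[hold]  S*(2)=-
k=1: j=0 S=105.1023 intr=2.2077 cont=15.9624 V=15.9624[hold]; j=1 S=154.2343 intr=0.0000 cont=4.7295 V=4.7295[hold]  S*(1)=-
k=0: j=0 S=127.3200 intr=0.0000 cont=10.1596 V=10.1596[hold]  S*(0)=-

price = 10.1596
boundary = - - - 71.6215 59.1234 71.6215 86.7617
tree:
10.1596
15.9624 4.7295
24.3247 8.1857 1.4465
35.6885 13.8537 2.8177 0.1283
48.1866 22.7382 5.4770 0.2614 0.0000
58.5038 35.6885 10.6219 0.5323 0.0000 0.0000
67.0206 48.1866 20.5483 1.0840 0.0000 0.0000 0.0000
74.0512 58.5038 35.6885 2.2077 0.0000 0.0000 0.0000 0.0000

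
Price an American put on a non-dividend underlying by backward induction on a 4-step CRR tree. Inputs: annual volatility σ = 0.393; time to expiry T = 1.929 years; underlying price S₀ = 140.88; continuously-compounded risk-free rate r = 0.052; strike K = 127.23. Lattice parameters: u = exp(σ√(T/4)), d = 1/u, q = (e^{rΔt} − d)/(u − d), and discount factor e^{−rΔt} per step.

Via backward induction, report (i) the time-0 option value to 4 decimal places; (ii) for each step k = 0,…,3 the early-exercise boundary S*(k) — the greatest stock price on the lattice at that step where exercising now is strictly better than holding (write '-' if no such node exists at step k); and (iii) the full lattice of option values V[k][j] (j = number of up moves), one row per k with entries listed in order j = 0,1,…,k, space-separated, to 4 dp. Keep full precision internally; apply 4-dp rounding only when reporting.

price = 17.4206
boundary = - - 81.6202 62.1258
tree:
17.4206
28.7210 6.0123
45.6098 11.8135 0.0000
65.1042 23.2124 0.0000 0.0000
79.9425 45.6098 0.0000 0.0000 0.0000

Δt=0.48225  u=1.31379  d=0.76116  q=0.47814  discount=0.97523
step 4 (expiry): payoffs max(K−S,0) = 79.9425 45.6098 0.0000 0.0000 0.0000
step 3: (k=3,j=0): S=62.1258, (K−S)⁺=65.1042, hold=61.9533 ⇒ V=65.1042 exercise | (k=3,j=1): S=107.2318, (K−S)⁺=19.9982, hold=23.2124 ⇒ V=23.2124 continue | (k=3,j=2): S=185.0867, (K−S)⁺=0.0000, hold=0.0000 ⇒ V=0.0000 continue | (k=3,j=3): S=319.4676, (K−S)⁺=0.0000, hold=0.0000 ⇒ V=0.0000 continue  boundary S*=62.1258
step 2: (k=2,j=0): S=81.6202, (K−S)⁺=45.6098, hold=43.9577 ⇒ V=45.6098 exercise | (k=2,j=1): S=140.8800, (K−S)⁺=0.0000, hold=11.8135 ⇒ V=11.8135 continue | (k=2,j=2): S=243.1650, (K−S)⁺=0.0000, hold=0.0000 ⇒ V=0.0000 continue  boundary S*=81.6202
step 1: (k=1,j=0): S=107.2318, (K−S)⁺=19.9982, hold=28.7210 ⇒ V=28.7210 continue | (k=1,j=1): S=185.0867, (K−S)⁺=0.0000, hold=6.0123 ⇒ V=6.0123 continue  boundary S*=-
step 0: (k=0,j=0): S=140.8800, (K−S)⁺=0.0000, hold=17.4206 ⇒ V=17.4206 continue  boundary S*=-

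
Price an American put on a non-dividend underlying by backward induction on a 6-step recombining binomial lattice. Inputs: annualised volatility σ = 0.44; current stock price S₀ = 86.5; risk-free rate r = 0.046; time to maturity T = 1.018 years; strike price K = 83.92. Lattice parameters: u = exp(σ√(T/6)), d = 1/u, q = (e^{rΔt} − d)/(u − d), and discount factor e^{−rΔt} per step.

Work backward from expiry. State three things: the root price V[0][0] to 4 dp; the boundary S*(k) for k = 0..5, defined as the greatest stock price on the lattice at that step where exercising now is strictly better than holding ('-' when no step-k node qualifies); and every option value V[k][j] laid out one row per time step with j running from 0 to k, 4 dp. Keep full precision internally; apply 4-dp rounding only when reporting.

price = 11.7637
boundary = - - - 50.2208 60.1997 50.2208
tree:
11.7637
17.3825 5.7797
24.7663 9.5501 1.7292
33.6992 15.3523 3.3279 0.0000
42.0240 23.7203 6.4045 0.0000 0.0000
48.9689 33.6992 12.3255 0.0000 0.0000 0.0000
54.7625 42.0240 23.7203 0.0000 0.0000 0.0000 0.0000

params: Δt=0.16967 u=1.19870 d=0.83424 q=0.47631 e^(-rΔt)=0.99223
t_6 payoffs: 54.7625 42.0240 23.7203 0.0000 0.0000 0.0000 0.0000
t_5: node(5,0) S=34.9511 payoff=48.9689 vs cont=48.3164 → 48.9689 [stop]  node(5,1) S=50.2208 payoff=33.6992 vs cont=33.0468 → 33.6992 [stop]  node(5,2) S=72.1614 payoff=11.7586 vs cont=12.3255 → 12.3255 [wait]  node(5,3) S=103.6877 payoff=0.0000 vs cont=0.0000 → 0.0000 [wait]  node(5,4) S=148.9872 payoff=0.0000 vs cont=0.0000 → 0.0000 [wait]  node(5,5) S=214.0775 payoff=0.0000 vs cont=0.0000 → 0.0000 [wait]  ⇒ S*(5)=50.2208
t_4: node(4,0) S=41.8960 payoff=42.0240 vs cont=41.3716 → 42.0240 [stop]  node(4,1) S=60.1997 payoff=23.7203 vs cont=23.3358 → 23.7203 [stop]  node(4,2) S=86.5000 payoff=0.0000 vs cont=6.4045 → 6.4045 [wait]  node(4,3) S=124.2905 payoff=0.0000 vs cont=0.0000 → 0.0000 [wait]  node(4,4) S=178.5912 payoff=0.0000 vs cont=0.0000 → 0.0000 [wait]  ⇒ S*(4)=60.1997
t_3: node(3,0) S=50.2208 payoff=33.6992 vs cont=33.0468 → 33.6992 [stop]  node(3,1) S=72.1614 payoff=11.7586 vs cont=15.3523 → 15.3523 [wait]  node(3,2) S=103.6877 payoff=0.0000 vs cont=3.3279 → 3.3279 [wait]  node(3,3) S=148.9872 payoff=0.0000 vs cont=0.0000 → 0.0000 [wait]  ⇒ S*(3)=50.2208
t_2: node(2,0) S=60.1997 payoff=23.7203 vs cont=24.7663 → 24.7663 [wait]  node(2,1) S=86.5000 payoff=0.0000 vs cont=9.5501 → 9.5501 [wait]  node(2,2) S=124.2905 payoff=0.0000 vs cont=1.7292 → 1.7292 [wait]  ⇒ S*(2)=-
t_1: node(1,0) S=72.1614 payoff=11.7586 vs cont=17.3825 → 17.3825 [wait]  node(1,1) S=103.6877 payoff=0.0000 vs cont=5.7797 → 5.7797 [wait]  ⇒ S*(1)=-
t_0: node(0,0) S=86.5000 payoff=0.0000 vs cont=11.7637 → 11.7637 [wait]  ⇒ S*(0)=-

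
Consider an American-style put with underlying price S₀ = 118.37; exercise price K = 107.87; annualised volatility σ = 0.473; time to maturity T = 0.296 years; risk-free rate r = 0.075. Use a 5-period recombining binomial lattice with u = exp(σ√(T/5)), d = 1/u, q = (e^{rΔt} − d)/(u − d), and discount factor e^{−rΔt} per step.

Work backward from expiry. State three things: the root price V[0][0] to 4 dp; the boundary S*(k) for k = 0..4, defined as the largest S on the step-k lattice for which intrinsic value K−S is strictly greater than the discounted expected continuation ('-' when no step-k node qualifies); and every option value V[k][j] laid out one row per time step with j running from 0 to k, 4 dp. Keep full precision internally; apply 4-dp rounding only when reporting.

price = 6.2264
boundary = - - - 83.8105 94.0328
tree:
6.2264
10.1019 2.2580
15.9168 4.1545 0.3090
24.0595 7.6047 0.6092 0.0000
33.1706 13.8372 1.2011 0.0000 0.0000
41.2912 24.0595 2.3680 0.0000 0.0000 0.0000

Δt=0.05920, u=1.12197, d=0.89129, q=0.49055, disc=e^(-rΔt)=0.99557
k=5 terminal: V=max(K-S,0) → 41.2912 24.0595 2.3680 0.0000 0.0000 0.0000
k=4: j=0 S=74.6994 intr=33.1706 cont=32.6927 V=33.1706[EX]; j=1 S=94.0328 intr=13.8372 cont=13.3593 V=13.8372[EX]; j=2 S=118.3700 intr=0.0000 cont=1.2011 V=1.2011[hold]; j=3 S=149.0061 intr=0.0000 cont=0.0000 V=0.0000[hold]; j=4 S=187.5713 intr=0.0000 cont=0.0000 V=0.0000[hold]  S*(4)=94.0328
k=3: j=0 S=83.8105 intr=24.0595 cont=23.5817 V=24.0595[EX]; j=1 S=105.5020 intr=2.3680 cont=7.6047 V=7.6047[hold]; j=2 S=132.8076 intr=0.0000 cont=0.6092 V=0.6092[hold]; j=3 S=167.1803 intr=0.0000 cont=0.0000 V=0.0000[hold]  S*(3)=83.8105
k=2: j=0 S=94.0328 intr=13.8372 cont=15.9168 V=15.9168[hold]; j=1 S=118.3700 intr=0.0000 cont=4.1545 V=4.1545[hold]; j=2 S=149.0061 intr=0.0000 cont=0.3090 V=0.3090[hold]  S*(2)=-
k=1: j=0 S=105.5020 intr=2.3680 cont=10.1019 V=10.1019[hold]; j=1 S=132.8076 intr=0.0000 cont=2.2580 V=2.2580[hold]  S*(1)=-
k=0: j=0 S=118.3700 intr=0.0000 cont=6.2264 V=6.2264[hold]  S*(0)=-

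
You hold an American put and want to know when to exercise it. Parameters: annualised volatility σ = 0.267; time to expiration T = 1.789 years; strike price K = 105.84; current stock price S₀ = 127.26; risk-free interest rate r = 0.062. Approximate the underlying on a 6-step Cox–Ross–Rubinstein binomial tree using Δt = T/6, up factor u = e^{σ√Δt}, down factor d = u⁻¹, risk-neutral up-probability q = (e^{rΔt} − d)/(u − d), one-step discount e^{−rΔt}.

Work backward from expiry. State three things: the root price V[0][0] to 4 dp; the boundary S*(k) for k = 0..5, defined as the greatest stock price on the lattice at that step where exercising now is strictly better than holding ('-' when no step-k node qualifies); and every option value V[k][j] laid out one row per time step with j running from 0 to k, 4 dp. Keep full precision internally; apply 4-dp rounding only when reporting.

Δt=0.29817, u=1.15696, d=0.86434, q=0.52738, disc=e^(-rΔt)=0.98168
k=6 terminal: V=max(K-S,0) → 52.7777 34.8134 10.7671 0.0000 0.0000 0.0000 0.0000
k=5: j=0 S=61.3908 intr=44.4492 cont=42.5106 V=44.4492[EX]; j=1 S=82.1748 intr=23.6652 cont=21.7265 V=23.6652[EX]; j=2 S=109.9953 intr=0.0000 cont=4.9956 V=4.9956[hold]; j=3 S=147.2345 intr=0.0000 cont=0.0000 V=0.0000[hold]; j=4 S=197.0811 intr=0.0000 cont=0.0000 V=0.0000[hold]; j=5 S=263.8034 intr=0.0000 cont=0.0000 V=0.0000[hold]  S*(5)=82.1748
k=4: j=0 S=71.0266 intr=34.8134 cont=32.8748 V=34.8134[EX]; j=1 S=95.0729 intr=10.7671 cont=13.5661 V=13.5661[hold]; j=2 S=127.2600 intr=0.0000 cont=2.3178 V=2.3178[hold]; j=3 S=170.3442 intr=0.0000 cont=0.0000 V=0.0000[hold]; j=4 S=228.0146 intr=0.0000 cont=0.0000 V=0.0000[hold]  S*(4)=71.0266
k=3: j=0 S=82.1748 intr=23.6652 cont=23.1756 V=23.6652[EX]; j=1 S=109.9953 intr=0.0000 cont=7.4942 V=7.4942[hold]; j=2 S=147.2345 intr=0.0000 cont=1.0754 V=1.0754[hold]; j=3 S=197.0811 intr=0.0000 cont=0.0000 V=0.0000[hold]  S*(3)=82.1748
k=2: j=0 S=95.0729 intr=10.7671 cont=14.8597 V=14.8597[hold]; j=1 S=127.2600 intr=0.0000 cont=4.0338 V=4.0338[hold]; j=2 S=170.3442 intr=0.0000 cont=0.4989 V=0.4989[hold]  S*(2)=-
k=1: j=0 S=109.9953 intr=0.0000 cont=8.9827 V=8.9827[hold]; j=1 S=147.2345 intr=0.0000 cont=2.1298 V=2.1298[hold]  S*(1)=-
k=0: j=0 S=127.2600 intr=0.0000 cont=5.2703 V=5.2703[hold]  S*(0)=-

price = 5.2703
boundary = - - - 82.1748 71.0266 82.1748
tree:
5.2703
8.9827 2.1298
14.8597 4.0338 0.4989
23.6652 7.4942 1.0754 0.0000
34.8134 13.5661 2.3178 0.0000 0.0000
44.4492 23.6652 4.9956 0.0000 0.0000 0.0000
52.7777 34.8134 10.7671 0.0000 0.0000 0.0000 0.0000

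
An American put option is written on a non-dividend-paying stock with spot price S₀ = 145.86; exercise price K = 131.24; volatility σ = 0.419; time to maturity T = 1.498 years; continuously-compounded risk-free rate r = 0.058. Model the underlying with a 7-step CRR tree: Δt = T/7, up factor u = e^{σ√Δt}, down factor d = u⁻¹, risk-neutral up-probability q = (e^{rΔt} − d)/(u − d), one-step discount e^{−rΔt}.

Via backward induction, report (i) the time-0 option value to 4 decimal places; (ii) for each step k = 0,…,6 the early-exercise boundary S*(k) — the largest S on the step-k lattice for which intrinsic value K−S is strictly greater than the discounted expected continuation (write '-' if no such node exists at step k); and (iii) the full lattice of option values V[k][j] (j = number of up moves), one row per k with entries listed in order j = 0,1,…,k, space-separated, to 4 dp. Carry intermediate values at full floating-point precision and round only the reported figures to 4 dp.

price = 17.4360
boundary = - - - 81.5452 67.1768 81.5452 98.9869
tree:
17.4360
25.5394 9.2369
36.2844 14.7301 3.6123
49.6948 22.9076 6.3821 0.7492
64.0632 34.4873 11.1394 1.4692 0.0000
75.8999 49.6948 19.1460 2.8812 0.0000 0.0000
85.6510 64.0632 32.2531 5.6504 0.0000 0.0000 0.0000
93.6838 75.8999 49.6948 11.0808 0.0000 0.0000 0.0000 0.0000

Δt=0.21400  u=1.21389  d=0.82380  q=0.48371  discount=0.98766
step 7 (expiry): payoffs max(K−S,0) = 93.6838 75.8999 49.6948 11.0808 0.0000 0.0000 0.0000 0.0000
step 6: (k=6,j=0): S=45.5890, (K−S)⁺=85.6510, hold=84.0321 ⇒ V=85.6510 exercise | (k=6,j=1): S=67.1768, (K−S)⁺=64.0632, hold=62.4444 ⇒ V=64.0632 exercise | (k=6,j=2): S=98.9869, (K−S)⁺=32.2531, hold=30.6342 ⇒ V=32.2531 exercise | (k=6,j=3): S=145.8600, (K−S)⁺=0.0000, hold=5.6504 ⇒ V=5.6504 continue | (k=6,j=4): S=214.9289, (K−S)⁺=0.0000, hold=0.0000 ⇒ V=0.0000 continue | (k=6,j=5): S=316.7038, (K−S)⁺=0.0000, hold=0.0000 ⇒ V=0.0000 continue | (k=6,j=6): S=466.6722, (K−S)⁺=0.0000, hold=0.0000 ⇒ V=0.0000 continue  boundary S*=98.9869
step 5: (k=5,j=0): S=55.3401, (K−S)⁺=75.8999, hold=74.2810 ⇒ V=75.8999 exercise | (k=5,j=1): S=81.5452, (K−S)⁺=49.6948, hold=48.0759 ⇒ V=49.6948 exercise | (k=5,j=2): S=120.1592, (K−S)⁺=11.0808, hold=19.1460 ⇒ V=19.1460 continue | (k=5,j=3): S=177.0580, (K−S)⁺=0.0000, hold=2.8812 ⇒ V=2.8812 continue | (k=5,j=4): S=260.9000, (K−S)⁺=0.0000, hold=0.0000 ⇒ V=0.0000 continue | (k=5,j=5): S=384.4436, (K−S)⁺=0.0000, hold=0.0000 ⇒ V=0.0000 continue  boundary S*=81.5452
step 4: (k=4,j=0): S=67.1768, (K−S)⁺=64.0632, hold=62.4444 ⇒ V=64.0632 exercise | (k=4,j=1): S=98.9869, (K−S)⁺=32.2531, hold=34.4873 ⇒ V=34.4873 continue | (k=4,j=2): S=145.8600, (K−S)⁺=0.0000, hold=11.1394 ⇒ V=11.1394 continue | (k=4,j=3): S=214.9289, (K−S)⁺=0.0000, hold=1.4692 ⇒ V=1.4692 continue | (k=4,j=4): S=316.7038, (K−S)⁺=0.0000, hold=0.0000 ⇒ V=0.0000 continue  boundary S*=67.1768
step 3: (k=3,j=0): S=81.5452, (K−S)⁺=49.6948, hold=49.1433 ⇒ V=49.6948 exercise | (k=3,j=1): S=120.1592, (K−S)⁺=11.0808, hold=22.9076 ⇒ V=22.9076 continue | (k=3,j=2): S=177.0580, (K−S)⁺=0.0000, hold=6.3821 ⇒ V=6.3821 continue | (k=3,j=3): S=260.9000, (K−S)⁺=0.0000, hold=0.7492 ⇒ V=0.7492 continue  boundary S*=81.5452
step 2: (k=2,j=0): S=98.9869, (K−S)⁺=32.2531, hold=36.2844 ⇒ V=36.2844 continue | (k=2,j=1): S=145.8600, (K−S)⁺=0.0000, hold=14.7301 ⇒ V=14.7301 continue | (k=2,j=2): S=214.9289, (K−S)⁺=0.0000, hold=3.6123 ⇒ V=3.6123 continue  boundary S*=-
step 1: (k=1,j=0): S=120.1592, (K−S)⁺=11.0808, hold=25.5394 ⇒ V=25.5394 continue | (k=1,j=1): S=177.0580, (K−S)⁺=0.0000, hold=9.2369 ⇒ V=9.2369 continue  boundary S*=-
step 0: (k=0,j=0): S=145.8600, (K−S)⁺=0.0000, hold=17.4360 ⇒ V=17.4360 continue  boundary S*=-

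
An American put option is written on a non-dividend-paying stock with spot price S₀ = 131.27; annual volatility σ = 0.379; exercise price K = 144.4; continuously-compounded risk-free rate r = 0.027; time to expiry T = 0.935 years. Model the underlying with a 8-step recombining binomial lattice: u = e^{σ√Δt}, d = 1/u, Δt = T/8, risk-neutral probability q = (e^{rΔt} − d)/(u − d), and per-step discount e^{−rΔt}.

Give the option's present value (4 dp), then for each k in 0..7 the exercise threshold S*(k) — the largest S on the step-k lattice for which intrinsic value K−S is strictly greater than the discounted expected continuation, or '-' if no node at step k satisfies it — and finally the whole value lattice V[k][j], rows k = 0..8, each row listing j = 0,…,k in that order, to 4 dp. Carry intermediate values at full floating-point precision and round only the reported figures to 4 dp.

Δt=0.11688, u=1.13834, d=0.87847, q=0.47982, disc=e^(-rΔt)=0.99685
k=8 terminal: V=max(K-S,0) → 97.8416 84.0691 66.2225 43.0967 13.1300 0.0000 0.0000 0.0000 0.0000
k=7: j=0 S=52.9991 intr=91.4009 cont=90.9459 V=91.4009[EX]; j=1 S=68.6769 intr=75.7231 cont=75.2681 V=75.7231[EX]; j=2 S=88.9923 intr=55.4077 cont=54.9527 V=55.4077[EX]; j=3 S=115.3173 intr=29.0827 cont=28.6277 V=29.0827[EX]; j=4 S=149.4295 intr=0.0000 cont=6.8085 V=6.8085[hold]; j=5 S=193.6326 intr=0.0000 cont=0.0000 V=0.0000[hold]; j=6 S=250.9113 intr=0.0000 cont=0.0000 V=0.0000[hold]; j=7 S=325.1339 intr=0.0000 cont=0.0000 V=0.0000[hold]  S*(7)=115.3173
k=6: j=0 S=60.3309 intr=84.0691 cont=83.6142 V=84.0691[EX]; j=1 S=78.1775 intr=66.2225 cont=65.7676 V=66.2225[EX]; j=2 S=101.3033 intr=43.0967 cont=42.6418 V=43.0967[EX]; j=3 S=131.2700 intr=13.1300 cont=18.3372 V=18.3372[hold]; j=4 S=170.1012 intr=0.0000 cont=3.5305 V=3.5305[hold]; j=5 S=220.4192 intr=0.0000 cont=0.0000 V=0.0000[hold]; j=6 S=285.6217 intr=0.0000 cont=0.0000 V=0.0000[hold]  S*(6)=101.3033
k=5: j=0 S=68.6769 intr=75.7231 cont=75.2681 V=75.7231[EX]; j=1 S=88.9923 intr=55.4077 cont=54.9527 V=55.4077[EX]; j=2 S=115.3173 intr=29.0827 cont=31.1184 V=31.1184[hold]; j=3 S=149.4295 intr=0.0000 cont=11.1973 V=11.1973[hold]; j=4 S=193.6326 intr=0.0000 cont=1.8307 V=1.8307[hold]; j=5 S=250.9113 intr=0.0000 cont=0.0000 V=0.0000[hold]  S*(5)=88.9923
k=4: j=0 S=78.1775 intr=66.2225 cont=65.7676 V=66.2225[EX]; j=1 S=101.3033 intr=43.0967 cont=43.6154 V=43.6154[hold]; j=2 S=131.2700 intr=13.1300 cont=21.4920 V=21.4920[hold]; j=3 S=170.1012 intr=0.0000 cont=6.6820 V=6.6820[hold]; j=4 S=220.4192 intr=0.0000 cont=0.9493 V=0.9493[hold]  S*(4)=78.1775
k=3: j=0 S=88.9923 intr=55.4077 cont=55.2008 V=55.4077[EX]; j=1 S=115.3173 intr=29.0827 cont=32.8963 V=32.8963[hold]; j=2 S=149.4295 intr=0.0000 cont=14.3406 V=14.3406[hold]; j=3 S=193.6326 intr=0.0000 cont=3.9190 V=3.9190[hold]  S*(3)=88.9923
k=2: j=0 S=101.3033 intr=43.0967 cont=44.4658 V=44.4658[hold]; j=1 S=131.2700 intr=13.1300 cont=23.9174 V=23.9174[hold]; j=2 S=170.1012 intr=0.0000 cont=9.3107 V=9.3107[hold]  S*(2)=-
k=1: j=0 S=115.3173 intr=29.0827 cont=34.4973 V=34.4973[hold]; j=1 S=149.4295 intr=0.0000 cont=16.8556 V=16.8556[hold]  S*(1)=-
k=0: j=0 S=131.2700 intr=13.1300 cont=25.9505 V=25.9505[hold]  S*(0)=-

price = 25.9505
boundary = - - - 88.9923 78.1775 88.9923 101.3033 115.3173
tree:
25.9505
34.4973 16.8556
44.4658 23.9174 9.3107
55.4077 32.8963 14.3406 3.9190
66.2225 43.6154 21.4920 6.6820 0.9493
75.7231 55.4077 31.1184 11.1973 1.8307 0.0000
84.0691 66.2225 43.0967 18.3372 3.5305 0.0000 0.0000
91.4009 75.7231 55.4077 29.0827 6.8085 0.0000 0.0000 0.0000
97.8416 84.0691 66.2225 43.0967 13.1300 0.0000 0.0000 0.0000 0.0000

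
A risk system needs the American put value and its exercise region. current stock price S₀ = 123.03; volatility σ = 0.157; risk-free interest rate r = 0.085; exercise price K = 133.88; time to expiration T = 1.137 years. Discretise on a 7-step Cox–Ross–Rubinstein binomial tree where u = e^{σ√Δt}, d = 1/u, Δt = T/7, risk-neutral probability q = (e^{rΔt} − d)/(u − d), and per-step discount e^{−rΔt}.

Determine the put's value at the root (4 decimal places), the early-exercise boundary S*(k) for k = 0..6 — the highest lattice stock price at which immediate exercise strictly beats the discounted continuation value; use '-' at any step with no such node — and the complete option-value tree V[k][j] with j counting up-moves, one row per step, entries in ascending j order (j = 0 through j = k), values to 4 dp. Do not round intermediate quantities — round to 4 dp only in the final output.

price = 10.8951
boundary = - 115.4865 123.0300 115.4865 123.0300 115.4865 123.0300
tree:
10.8951
18.3935 6.0243
25.4745 10.8500 2.8665
32.1214 18.3935 5.6741 1.0144
38.3606 25.4745 10.8500 2.2687 0.1807
44.2174 32.1214 18.3935 5.0051 0.4512 0.0000
49.7150 38.3606 25.4745 10.8500 1.1268 0.0000 0.0000
54.8755 44.2174 32.1214 18.3935 2.8137 0.0000 0.0000 0.0000

Δt=0.16243  u=1.06532  d=0.93869  q=0.59397  discount=0.98629
step 7 (expiry): payoffs max(K−S,0) = 54.8755 44.2174 32.1214 18.3935 2.8137 0.0000 0.0000 0.0000
step 6: (k=6,j=0): S=84.1650, (K−S)⁺=49.7150, hold=47.8793 ⇒ V=49.7150 exercise | (k=6,j=1): S=95.5194, (K−S)⁺=38.3606, hold=36.5249 ⇒ V=38.3606 exercise | (k=6,j=2): S=108.4055, (K−S)⁺=25.4745, hold=23.6388 ⇒ V=25.4745 exercise | (k=6,j=3): S=123.0300, (K−S)⁺=10.8500, hold=9.0143 ⇒ V=10.8500 exercise | (k=6,j=4): S=139.6275, (K−S)⁺=0.0000, hold=1.1268 ⇒ V=1.1268 continue | (k=6,j=5): S=158.4640, (K−S)⁺=0.0000, hold=0.0000 ⇒ V=0.0000 continue | (k=6,j=6): S=179.8417, (K−S)⁺=0.0000, hold=0.0000 ⇒ V=0.0000 continue  boundary S*=123.0300
step 5: (k=5,j=0): S=89.6626, (K−S)⁺=44.2174, hold=42.3817 ⇒ V=44.2174 exercise | (k=5,j=1): S=101.7586, (K−S)⁺=32.1214, hold=30.2857 ⇒ V=32.1214 exercise | (k=5,j=2): S=115.4865, (K−S)⁺=18.3935, hold=16.5578 ⇒ V=18.3935 exercise | (k=5,j=3): S=131.0663, (K−S)⁺=2.8137, hold=5.0051 ⇒ V=5.0051 continue | (k=5,j=4): S=148.7479, (K−S)⁺=0.0000, hold=0.4512 ⇒ V=0.4512 continue | (k=5,j=5): S=168.8148, (K−S)⁺=0.0000, hold=0.0000 ⇒ V=0.0000 continue  boundary S*=115.4865
step 4: (k=4,j=0): S=95.5194, (K−S)⁺=38.3606, hold=36.5249 ⇒ V=38.3606 exercise | (k=4,j=1): S=108.4055, (K−S)⁺=25.4745, hold=23.6388 ⇒ V=25.4745 exercise | (k=4,j=2): S=123.0300, (K−S)⁺=10.8500, hold=10.2981 ⇒ V=10.8500 exercise | (k=4,j=3): S=139.6275, (K−S)⁺=0.0000, hold=2.2687 ⇒ V=2.2687 continue | (k=4,j=4): S=158.4640, (K−S)⁺=0.0000, hold=0.1807 ⇒ V=0.1807 continue  boundary S*=123.0300
step 3: (k=3,j=0): S=101.7586, (K−S)⁺=32.1214, hold=30.2857 ⇒ V=32.1214 exercise | (k=3,j=1): S=115.4865, (K−S)⁺=18.3935, hold=16.5578 ⇒ V=18.3935 exercise | (k=3,j=2): S=131.0663, (K−S)⁺=2.8137, hold=5.6741 ⇒ V=5.6741 continue | (k=3,j=3): S=148.7479, (K−S)⁺=0.0000, hold=1.0144 ⇒ V=1.0144 continue  boundary S*=115.4865
step 2: (k=2,j=0): S=108.4055, (K−S)⁺=25.4745, hold=23.6388 ⇒ V=25.4745 exercise | (k=2,j=1): S=123.0300, (K−S)⁺=10.8500, hold=10.6900 ⇒ V=10.8500 exercise | (k=2,j=2): S=139.6275, (K−S)⁺=0.0000, hold=2.8665 ⇒ V=2.8665 continue  boundary S*=123.0300
step 1: (k=1,j=0): S=115.4865, (K−S)⁺=18.3935, hold=16.5578 ⇒ V=18.3935 exercise | (k=1,j=1): S=131.0663, (K−S)⁺=2.8137, hold=6.0243 ⇒ V=6.0243 continue  boundary S*=115.4865
step 0: (k=0,j=0): S=123.0300, (K−S)⁺=10.8500, hold=10.8951 ⇒ V=10.8951 continue  boundary S*=-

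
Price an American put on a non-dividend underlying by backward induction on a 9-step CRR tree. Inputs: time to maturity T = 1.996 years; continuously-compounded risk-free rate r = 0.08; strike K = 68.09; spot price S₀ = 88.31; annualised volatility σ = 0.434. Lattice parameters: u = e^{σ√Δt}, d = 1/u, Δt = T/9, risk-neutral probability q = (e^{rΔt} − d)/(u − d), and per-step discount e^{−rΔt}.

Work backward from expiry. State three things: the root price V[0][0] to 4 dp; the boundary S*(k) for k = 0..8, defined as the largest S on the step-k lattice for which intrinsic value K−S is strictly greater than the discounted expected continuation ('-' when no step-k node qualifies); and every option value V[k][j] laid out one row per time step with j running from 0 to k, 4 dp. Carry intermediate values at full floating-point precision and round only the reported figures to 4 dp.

price = 6.7736
boundary = - - - - 38.9903 31.7829 38.9903 47.8322 38.9903
tree:
6.7736
10.1932 3.4969
14.9347 5.6791 1.3759
21.2166 9.0060 2.4582 0.3109
29.0997 13.8668 4.3258 0.6237 0.0000
36.3071 20.5721 7.4631 1.2511 0.0000 0.0000
42.1822 29.0997 12.5348 2.5096 0.0000 0.0000 0.0000
46.9713 36.3071 20.2578 5.0343 0.0000 0.0000 0.0000 0.0000
50.8751 42.1822 29.0997 10.0987 0.0000 0.0000 0.0000 0.0000 0.0000
54.0573 46.9713 36.3071 20.2578 0.0000 0.0000 0.0000 0.0000 0.0000 0.0000

params: Δt=0.22178 u=1.22677 d=0.81515 q=0.49257 e^(-rΔt)=0.98241
t_9 payoffs: 54.0573 46.9713 36.3071 20.2578 0.0000 0.0000 0.0000 0.0000 0.0000 0.0000
t_8: node(8,0) S=17.2149 payoff=50.8751 vs cont=49.6777 → 50.8751 [stop]  node(8,1) S=25.9078 payoff=42.1822 vs cont=40.9848 → 42.1822 [stop]  node(8,2) S=38.9903 payoff=29.0997 vs cont=27.9022 → 29.0997 [stop]  node(8,3) S=58.6791 payoff=9.4109 vs cont=10.0987 → 10.0987 [wait]  node(8,4) S=88.3100 payoff=0.0000 vs cont=0.0000 → 0.0000 [wait]  node(8,5) S=132.9035 payoff=0.0000 vs cont=0.0000 → 0.0000 [wait]  node(8,6) S=200.0151 payoff=0.0000 vs cont=0.0000 → 0.0000 [wait]  node(8,7) S=301.0157 payoff=0.0000 vs cont=0.0000 → 0.0000 [wait]  node(8,8) S=453.0182 payoff=0.0000 vs cont=0.0000 → 0.0000 [wait]  ⇒ S*(8)=38.9903
t_7: node(7,0) S=21.1187 payoff=46.9713 vs cont=45.7739 → 46.9713 [stop]  node(7,1) S=31.7829 payoff=36.3071 vs cont=35.1097 → 36.3071 [stop]  node(7,2) S=47.8322 payoff=20.2578 vs cont=19.3932 → 20.2578 [stop]  node(7,3) S=71.9858 payoff=0.0000 vs cont=5.0343 → 5.0343 [wait]  node(7,4) S=108.3361 payoff=0.0000 vs cont=0.0000 → 0.0000 [wait]  node(7,5) S=163.0420 payoff=0.0000 vs cont=0.0000 → 0.0000 [wait]  node(7,6) S=245.3726 payoff=0.0000 vs cont=0.0000 → 0.0000 [wait]  node(7,7) S=369.2771 payoff=0.0000 vs cont=0.0000 → 0.0000 [wait]  ⇒ S*(7)=47.8322
t_6: node(6,0) S=25.9078 payoff=42.1822 vs cont=40.9848 → 42.1822 [stop]  node(6,1) S=38.9903 payoff=29.0997 vs cont=27.9022 → 29.0997 [stop]  node(6,2) S=58.6791 payoff=9.4109 vs cont=12.5348 → 12.5348 [wait]  node(6,3) S=88.3100 payoff=0.0000 vs cont=2.5096 → 2.5096 [wait]  node(6,4) S=132.9035 payoff=0.0000 vs cont=0.0000 → 0.0000 [wait]  node(6,5) S=200.0151 payoff=0.0000 vs cont=0.0000 → 0.0000 [wait]  node(6,6) S=301.0157 payoff=0.0000 vs cont=0.0000 → 0.0000 [wait]  ⇒ S*(6)=38.9903
t_5: node(5,0) S=31.7829 payoff=36.3071 vs cont=35.1097 → 36.3071 [stop]  node(5,1) S=47.8322 payoff=20.2578 vs cont=20.5721 → 20.5721 [wait]  node(5,2) S=71.9858 payoff=0.0000 vs cont=7.4631 → 7.4631 [wait]  node(5,3) S=108.3361 payoff=0.0000 vs cont=1.2511 → 1.2511 [wait]  node(5,4) S=163.0420 payoff=0.0000 vs cont=0.0000 → 0.0000 [wait]  node(5,5) S=245.3726 payoff=0.0000 vs cont=0.0000 → 0.0000 [wait]  ⇒ S*(5)=31.7829
t_4: node(4,0) S=38.9903 payoff=29.0997 vs cont=28.0543 → 29.0997 [stop]  node(4,1) S=58.6791 payoff=9.4109 vs cont=13.8668 → 13.8668 [wait]  node(4,2) S=88.3100 payoff=0.0000 vs cont=4.3258 → 4.3258 [wait]  node(4,3) S=132.9035 payoff=0.0000 vs cont=0.6237 → 0.6237 [wait]  node(4,4) S=200.0151 payoff=0.0000 vs cont=0.0000 → 0.0000 [wait]  ⇒ S*(4)=38.9903
t_3: node(3,0) S=47.8322 payoff=20.2578 vs cont=21.2166 → 21.2166 [wait]  node(3,1) S=71.9858 payoff=0.0000 vs cont=9.0060 → 9.0060 [wait]  node(3,2) S=108.3361 payoff=0.0000 vs cont=2.4582 → 2.4582 [wait]  node(3,3) S=163.0420 payoff=0.0000 vs cont=0.3109 → 0.3109 [wait]  ⇒ S*(3)=-
t_2: node(2,0) S=58.6791 payoff=9.4109 vs cont=14.9347 → 14.9347 [wait]  node(2,1) S=88.3100 payoff=0.0000 vs cont=5.6791 → 5.6791 [wait]  node(2,2) S=132.9035 payoff=0.0000 vs cont=1.3759 → 1.3759 [wait]  ⇒ S*(2)=-
t_1: node(1,0) S=71.9858 payoff=0.0000 vs cont=10.1932 → 10.1932 [wait]  node(1,1) S=108.3361 payoff=0.0000 vs cont=3.4969 → 3.4969 [wait]  ⇒ S*(1)=-
t_0: node(0,0) S=88.3100 payoff=0.0000 vs cont=6.7736 → 6.7736 [wait]  ⇒ S*(0)=-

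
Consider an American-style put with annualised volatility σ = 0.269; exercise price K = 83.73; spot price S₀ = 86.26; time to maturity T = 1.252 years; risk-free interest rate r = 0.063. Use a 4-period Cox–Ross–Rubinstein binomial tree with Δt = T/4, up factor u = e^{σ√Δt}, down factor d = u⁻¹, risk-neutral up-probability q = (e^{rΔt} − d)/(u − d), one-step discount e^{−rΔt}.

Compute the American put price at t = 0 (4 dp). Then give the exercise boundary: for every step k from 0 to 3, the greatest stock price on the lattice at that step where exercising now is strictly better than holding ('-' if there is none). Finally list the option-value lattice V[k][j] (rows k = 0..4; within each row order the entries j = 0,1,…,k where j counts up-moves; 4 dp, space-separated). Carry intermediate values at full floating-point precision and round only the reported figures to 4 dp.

Δt=0.31300  u=1.16241  d=0.86028  q=0.52836  discount=0.98047
step 4 (expiry): payoffs max(K−S,0) = 36.4833 19.8904 0.0000 0.0000 0.0000
step 3: (k=3,j=0): S=54.9201, (K−S)⁺=28.8099, hold=27.1750 ⇒ V=28.8099 exercise | (k=3,j=1): S=74.2079, (K−S)⁺=9.5221, hold=9.1979 ⇒ V=9.5221 exercise | (k=3,j=2): S=100.2695, (K−S)⁺=0.0000, hold=0.0000 ⇒ V=0.0000 continue | (k=3,j=3): S=135.4840, (K−S)⁺=0.0000, hold=0.0000 ⇒ V=0.0000 continue  boundary S*=74.2079
step 2: (k=2,j=0): S=63.8396, (K−S)⁺=19.8904, hold=18.2555 ⇒ V=19.8904 exercise | (k=2,j=1): S=86.2600, (K−S)⁺=0.0000, hold=4.4033 ⇒ V=4.4033 continue | (k=2,j=2): S=116.5543, (K−S)⁺=0.0000, hold=0.0000 ⇒ V=0.0000 continue  boundary S*=63.8396
step 1: (k=1,j=0): S=74.2079, (K−S)⁺=9.5221, hold=11.4790 ⇒ V=11.4790 continue | (k=1,j=1): S=100.2695, (K−S)⁺=0.0000, hold=2.0362 ⇒ V=2.0362 continue  boundary S*=-
step 0: (k=0,j=0): S=86.2600, (K−S)⁺=0.0000, hold=6.3631 ⇒ V=6.3631 continue  boundary S*=-

price = 6.3631
boundary = - - 63.8396 74.2079
tree:
6.3631
11.4790 2.0362
19.8904 4.4033 0.0000
28.8099 9.5221 0.0000 0.0000
36.4833 19.8904 0.0000 0.0000 0.0000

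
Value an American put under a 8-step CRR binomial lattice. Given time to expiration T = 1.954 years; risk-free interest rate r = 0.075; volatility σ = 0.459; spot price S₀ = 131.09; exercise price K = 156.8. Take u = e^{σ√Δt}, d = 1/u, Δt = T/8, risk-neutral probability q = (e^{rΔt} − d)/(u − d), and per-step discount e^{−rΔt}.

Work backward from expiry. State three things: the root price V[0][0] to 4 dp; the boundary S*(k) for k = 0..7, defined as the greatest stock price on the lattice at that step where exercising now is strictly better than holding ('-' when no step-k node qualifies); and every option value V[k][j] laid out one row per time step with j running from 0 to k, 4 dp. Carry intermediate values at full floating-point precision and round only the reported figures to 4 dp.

Δt=0.24425, u=1.25464, d=0.79704, q=0.48393, disc=e^(-rΔt)=0.98185
k=8 terminal: V=max(K-S,0) → 135.4485 123.1904 103.8948 73.5213 25.7100 0.0000 0.0000 0.0000 0.0000
k=7: j=0 S=26.7883 intr=130.0117 cont=127.1654 V=130.0117[EX]; j=1 S=42.1678 intr=114.6322 cont=111.7860 V=114.6322[EX]; j=2 S=66.3768 intr=90.4232 cont=87.5769 V=90.4232[EX]; j=3 S=104.4845 intr=52.3155 cont=49.4693 V=52.3155[EX]; j=4 S=164.4702 intr=0.0000 cont=13.0273 V=13.0273[hold]; j=5 S=258.8944 intr=0.0000 cont=0.0000 V=0.0000[hold]; j=6 S=407.5286 intr=0.0000 cont=0.0000 V=0.0000[hold]; j=7 S=641.4953 intr=0.0000 cont=0.0000 V=0.0000[hold]  S*(7)=104.4845
k=6: j=0 S=33.6096 intr=123.1904 cont=120.3442 V=123.1904[EX]; j=1 S=52.9052 intr=103.8948 cont=101.0485 V=103.8948[EX]; j=2 S=83.2787 intr=73.5213 cont=70.6750 V=73.5213[EX]; j=3 S=131.0900 intr=25.7100 cont=32.6981 V=32.6981[hold]; j=4 S=206.3502 intr=0.0000 cont=6.6009 V=6.6009[hold]; j=5 S=324.8182 intr=0.0000 cont=0.0000 V=0.0000[hold]; j=6 S=511.3000 intr=0.0000 cont=0.0000 V=0.0000[hold]  S*(6)=83.2787
k=5: j=0 S=42.1678 intr=114.6322 cont=111.7860 V=114.6322[EX]; j=1 S=66.3768 intr=90.4232 cont=87.5769 V=90.4232[EX]; j=2 S=104.4845 intr=52.3155 cont=52.7897 V=52.7897[hold]; j=3 S=164.4702 intr=0.0000 cont=19.7046 V=19.7046[hold]; j=4 S=258.8944 intr=0.0000 cont=3.3447 V=3.3447[hold]; j=5 S=407.5286 intr=0.0000 cont=0.0000 V=0.0000[hold]  S*(5)=66.3768
k=4: j=0 S=52.9052 intr=103.8948 cont=101.0485 V=103.8948[EX]; j=1 S=83.2787 intr=73.5213 cont=70.9003 V=73.5213[EX]; j=2 S=131.0900 intr=25.7100 cont=36.1111 V=36.1111[hold]; j=3 S=206.3502 intr=0.0000 cont=11.5735 V=11.5735[hold]; j=4 S=324.8182 intr=0.0000 cont=1.6947 V=1.6947[hold]  S*(4)=83.2787
k=3: j=0 S=66.3768 intr=90.4232 cont=87.5769 V=90.4232[EX]; j=1 S=104.4845 intr=52.3155 cont=54.4113 V=54.4113[hold]; j=2 S=164.4702 intr=0.0000 cont=23.7966 V=23.7966[hold]; j=3 S=258.8944 intr=0.0000 cont=6.6696 V=6.6696[hold]  S*(3)=66.3768
k=2: j=0 S=83.2787 intr=73.5213 cont=71.6709 V=73.5213[EX]; j=1 S=131.0900 intr=25.7100 cont=38.8771 V=38.8771[hold]; j=2 S=206.3502 intr=0.0000 cont=15.2268 V=15.2268[hold]  S*(2)=83.2787
k=1: j=0 S=104.4845 intr=52.3155 cont=55.7256 V=55.7256[hold]; j=1 S=164.4702 intr=0.0000 cont=26.9340 V=26.9340[hold]  S*(1)=-
k=0: j=0 S=131.0900 intr=25.7100 cont=41.0338 V=41.0338[hold]  S*(0)=-

price = 41.0338
boundary = - - 83.2787 66.3768 83.2787 66.3768 83.2787 104.4845
tree:
41.0338
55.7256 26.9340
73.5213 38.8771 15.2268
90.4232 54.4113 23.7966 6.6696
103.8948 73.5213 36.1111 11.5735 1.6947
114.6322 90.4232 52.7897 19.7046 3.3447 0.0000
123.1904 103.8948 73.5213 32.6981 6.6009 0.0000 0.0000
130.0117 114.6322 90.4232 52.3155 13.0273 0.0000 0.0000 0.0000
135.4485 123.1904 103.8948 73.5213 25.7100 0.0000 0.0000 0.0000 0.0000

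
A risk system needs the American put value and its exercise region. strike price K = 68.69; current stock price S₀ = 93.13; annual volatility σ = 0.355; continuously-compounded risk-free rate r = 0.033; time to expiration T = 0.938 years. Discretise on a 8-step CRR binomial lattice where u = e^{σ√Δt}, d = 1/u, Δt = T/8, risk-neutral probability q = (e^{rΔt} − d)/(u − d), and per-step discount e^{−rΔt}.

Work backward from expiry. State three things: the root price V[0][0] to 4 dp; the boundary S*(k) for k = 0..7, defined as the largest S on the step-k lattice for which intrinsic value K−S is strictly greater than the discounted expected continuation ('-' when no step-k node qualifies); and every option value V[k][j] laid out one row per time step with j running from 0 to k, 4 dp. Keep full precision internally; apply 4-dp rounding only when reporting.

Δt=0.11725, u=1.12926, d=0.88554, q=0.48555, disc=e^(-rΔt)=0.99614
k=8 terminal: V=max(K-S,0) → 33.4730 23.7806 11.4208 0.0000 0.0000 0.0000 0.0000 0.0000 0.0000
k=7: j=0 S=39.7690 intr=28.9210 cont=28.6557 V=28.9210[EX]; j=1 S=50.7141 intr=17.9759 cont=17.7106 V=17.9759[EX]; j=2 S=64.6715 intr=4.0185 cont=5.8527 V=5.8527[hold]; j=3 S=82.4703 intr=0.0000 cont=0.0000 V=0.0000[hold]; j=4 S=105.1675 intr=0.0000 cont=0.0000 V=0.0000[hold]; j=5 S=134.1115 intr=0.0000 cont=0.0000 V=0.0000[hold]; j=6 S=171.0213 intr=0.0000 cont=0.0000 V=0.0000[hold]; j=7 S=218.0893 intr=0.0000 cont=0.0000 V=0.0000[hold]  S*(7)=50.7141
k=6: j=0 S=44.9094 intr=23.7806 cont=23.5154 V=23.7806[EX]; j=1 S=57.2692 intr=11.4208 cont=12.0427 V=12.0427[hold]; j=2 S=73.0307 intr=0.0000 cont=2.9993 V=2.9993[hold]; j=3 S=93.1300 intr=0.0000 cont=0.0000 V=0.0000[hold]; j=4 S=118.7610 intr=0.0000 cont=0.0000 V=0.0000[hold]; j=5 S=151.4461 intr=0.0000 cont=0.0000 V=0.0000[hold]; j=6 S=193.1267 intr=0.0000 cont=0.0000 V=0.0000[hold]  S*(6)=44.9094
k=5: j=0 S=50.7141 intr=17.9759 cont=18.0114 V=18.0114[hold]; j=1 S=64.6715 intr=4.0185 cont=7.6221 V=7.6221[hold]; j=2 S=82.4703 intr=0.0000 cont=1.5370 V=1.5370[hold]; j=3 S=105.1675 intr=0.0000 cont=0.0000 V=0.0000[hold]; j=4 S=134.1115 intr=0.0000 cont=0.0000 V=0.0000[hold]; j=5 S=171.0213 intr=0.0000 cont=0.0000 V=0.0000[hold]  S*(5)=-
k=4: j=0 S=57.2692 intr=11.4208 cont=12.9167 V=12.9167[hold]; j=1 S=73.0307 intr=0.0000 cont=4.6494 V=4.6494[hold]; j=2 S=93.1300 intr=0.0000 cont=0.7876 V=0.7876[hold]; j=3 S=118.7610 intr=0.0000 cont=0.0000 V=0.0000[hold]; j=4 S=151.4461 intr=0.0000 cont=0.0000 V=0.0000[hold]  S*(4)=-
k=3: j=0 S=64.6715 intr=4.0185 cont=8.8681 V=8.8681[hold]; j=1 S=82.4703 intr=0.0000 cont=2.7636 V=2.7636[hold]; j=2 S=105.1675 intr=0.0000 cont=0.4036 V=0.4036[hold]; j=3 S=134.1115 intr=0.0000 cont=0.0000 V=0.0000[hold]  S*(3)=-
k=2: j=0 S=73.0307 intr=0.0000 cont=5.8812 V=5.8812[hold]; j=1 S=93.1300 intr=0.0000 cont=1.6115 V=1.6115[hold]; j=2 S=118.7610 intr=0.0000 cont=0.2068 V=0.2068[hold]  S*(2)=-
k=1: j=0 S=82.4703 intr=0.0000 cont=3.7933 V=3.7933[hold]; j=1 S=105.1675 intr=0.0000 cont=0.9259 V=0.9259[hold]  S*(1)=-
k=0: j=0 S=93.1300 intr=0.0000 cont=2.3917 V=2.3917[hold]  S*(0)=-

price = 2.3917
boundary = - - - - - - 44.9094 50.7141
tree:
2.3917
3.7933 0.9259
5.8812 1.6115 0.2068
8.8681 2.7636 0.4036 0.0000
12.9167 4.6494 0.7876 0.0000 0.0000
18.0114 7.6221 1.5370 0.0000 0.0000 0.0000
23.7806 12.0427 2.9993 0.0000 0.0000 0.0000 0.0000
28.9210 17.9759 5.8527 0.0000 0.0000 0.0000 0.0000 0.0000
33.4730 23.7806 11.4208 0.0000 0.0000 0.0000 0.0000 0.0000 0.0000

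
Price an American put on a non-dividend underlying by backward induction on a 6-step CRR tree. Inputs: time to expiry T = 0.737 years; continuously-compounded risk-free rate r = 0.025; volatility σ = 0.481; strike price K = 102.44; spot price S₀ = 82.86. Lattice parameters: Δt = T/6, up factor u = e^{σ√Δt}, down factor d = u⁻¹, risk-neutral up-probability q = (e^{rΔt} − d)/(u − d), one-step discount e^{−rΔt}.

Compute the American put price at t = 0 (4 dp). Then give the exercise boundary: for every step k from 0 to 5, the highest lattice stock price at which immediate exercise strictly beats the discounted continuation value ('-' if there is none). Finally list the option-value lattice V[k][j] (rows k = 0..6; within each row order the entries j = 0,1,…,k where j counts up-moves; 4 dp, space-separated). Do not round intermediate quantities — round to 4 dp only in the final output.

price = 26.2348
boundary = - - - 49.9696 59.1452 70.0055
tree:
26.2348
34.3818 17.1104
43.3759 24.3445 8.9677
52.4704 33.2832 14.3041 2.9370
60.2224 43.2948 22.0774 5.5277 0.0000
66.7719 52.4704 32.4345 10.4035 0.0000 0.0000
72.3052 60.2224 43.2948 19.5800 0.0000 0.0000 0.0000

Δt=0.12283, u=1.18362, d=0.84486, q=0.46703, disc=e^(-rΔt)=0.99693
k=6 terminal: V=max(K-S,0) → 72.3052 60.2224 43.2948 19.5800 0.0000 0.0000 0.0000
k=5: j=0 S=35.6681 intr=66.7719 cont=66.4578 V=66.7719[EX]; j=1 S=49.9696 intr=52.4704 cont=52.1563 V=52.4704[EX]; j=2 S=70.0055 intr=32.4345 cont=32.1204 V=32.4345[EX]; j=3 S=98.0749 intr=4.3651 cont=10.4035 V=10.4035[hold]; j=4 S=137.3990 intr=0.0000 cont=0.0000 V=0.0000[hold]; j=5 S=192.4905 intr=0.0000 cont=0.0000 V=0.0000[hold]  S*(5)=70.0055
k=4: j=0 S=42.2176 intr=60.2224 cont=59.9083 V=60.2224[EX]; j=1 S=59.1452 intr=43.2948 cont=42.9808 V=43.2948[EX]; j=2 S=82.8600 intr=19.5800 cont=22.0774 V=22.0774[hold]; j=3 S=116.0836 intr=0.0000 cont=5.5277 V=5.5277[hold]; j=4 S=162.6284 intr=0.0000 cont=0.0000 V=0.0000[hold]  S*(4)=59.1452
k=3: j=0 S=49.9696 intr=52.4704 cont=52.1563 V=52.4704[EX]; j=1 S=70.0055 intr=32.4345 cont=33.2832 V=33.2832[hold]; j=2 S=98.0749 intr=4.3651 cont=14.3041 V=14.3041[hold]; j=3 S=137.3990 intr=0.0000 cont=2.9370 V=2.9370[hold]  S*(3)=49.9696
k=2: j=0 S=59.1452 intr=43.2948 cont=43.3759 V=43.3759[hold]; j=1 S=82.8600 intr=19.5800 cont=24.3445 V=24.3445[hold]; j=2 S=116.0836 intr=0.0000 cont=8.9677 V=8.9677[hold]  S*(2)=-
k=1: j=0 S=70.0055 intr=32.4345 cont=34.3818 V=34.3818[hold]; j=1 S=98.0749 intr=4.3651 cont=17.1104 V=17.1104[hold]  S*(1)=-
k=0: j=0 S=82.8600 intr=19.5800 cont=26.2348 V=26.2348[hold]  S*(0)=-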